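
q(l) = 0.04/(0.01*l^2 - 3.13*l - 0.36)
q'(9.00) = 0.00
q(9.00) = -0.00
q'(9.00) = 0.00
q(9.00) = -0.00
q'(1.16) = 0.01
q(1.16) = -0.01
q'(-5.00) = 0.00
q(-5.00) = 0.00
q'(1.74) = 0.00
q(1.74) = -0.01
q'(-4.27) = 0.00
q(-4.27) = 0.00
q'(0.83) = 0.01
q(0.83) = -0.01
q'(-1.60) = 0.01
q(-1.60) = 0.01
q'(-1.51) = 0.01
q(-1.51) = 0.01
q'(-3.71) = 0.00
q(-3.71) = 0.00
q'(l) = 0.04*(3.13 - 0.02*l)/(0.01*l^2 - 3.13*l - 0.36)^2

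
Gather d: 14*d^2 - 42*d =14*d^2 - 42*d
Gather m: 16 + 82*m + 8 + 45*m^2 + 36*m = 45*m^2 + 118*m + 24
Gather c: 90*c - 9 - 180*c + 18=9 - 90*c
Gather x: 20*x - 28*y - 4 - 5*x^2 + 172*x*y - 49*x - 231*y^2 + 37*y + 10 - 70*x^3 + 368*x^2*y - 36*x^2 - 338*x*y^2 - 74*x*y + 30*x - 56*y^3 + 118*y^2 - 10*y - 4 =-70*x^3 + x^2*(368*y - 41) + x*(-338*y^2 + 98*y + 1) - 56*y^3 - 113*y^2 - y + 2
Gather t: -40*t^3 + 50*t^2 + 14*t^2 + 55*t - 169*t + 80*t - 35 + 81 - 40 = -40*t^3 + 64*t^2 - 34*t + 6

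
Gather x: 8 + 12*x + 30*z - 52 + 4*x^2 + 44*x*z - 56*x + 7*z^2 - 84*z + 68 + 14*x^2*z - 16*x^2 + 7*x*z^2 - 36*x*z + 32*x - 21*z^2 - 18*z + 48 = x^2*(14*z - 12) + x*(7*z^2 + 8*z - 12) - 14*z^2 - 72*z + 72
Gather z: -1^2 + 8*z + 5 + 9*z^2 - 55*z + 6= 9*z^2 - 47*z + 10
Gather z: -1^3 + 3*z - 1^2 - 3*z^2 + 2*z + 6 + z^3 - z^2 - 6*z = z^3 - 4*z^2 - z + 4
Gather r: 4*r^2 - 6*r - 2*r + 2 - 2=4*r^2 - 8*r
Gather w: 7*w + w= 8*w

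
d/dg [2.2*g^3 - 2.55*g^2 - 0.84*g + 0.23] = 6.6*g^2 - 5.1*g - 0.84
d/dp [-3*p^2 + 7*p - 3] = 7 - 6*p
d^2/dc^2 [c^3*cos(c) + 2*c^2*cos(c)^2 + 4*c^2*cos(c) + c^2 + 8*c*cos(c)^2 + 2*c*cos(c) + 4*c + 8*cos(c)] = -c^3*cos(c) - 6*c^2*sin(c) - 4*c^2*cos(c) - 4*c^2*cos(2*c) - 16*c*sin(c) - 8*c*sin(2*c) + 4*c*cos(c) - 16*c*cos(2*c) - 4*sin(c) - 16*sin(2*c) + 2*cos(2*c) + 4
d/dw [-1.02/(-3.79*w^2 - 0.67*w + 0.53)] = (-7.7316*w - 0.6834)/(3.79*w^2 + 0.67*w - 0.53)^2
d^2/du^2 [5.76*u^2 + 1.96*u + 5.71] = 11.5200000000000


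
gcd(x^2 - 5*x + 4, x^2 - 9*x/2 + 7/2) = x - 1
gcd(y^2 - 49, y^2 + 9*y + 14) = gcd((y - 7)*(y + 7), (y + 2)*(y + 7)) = y + 7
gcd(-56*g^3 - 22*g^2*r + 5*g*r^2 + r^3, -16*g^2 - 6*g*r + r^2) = 2*g + r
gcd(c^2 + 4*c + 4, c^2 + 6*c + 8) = c + 2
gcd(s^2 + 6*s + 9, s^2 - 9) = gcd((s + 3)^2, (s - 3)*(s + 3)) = s + 3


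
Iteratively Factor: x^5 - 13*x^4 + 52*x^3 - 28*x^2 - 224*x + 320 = (x - 4)*(x^4 - 9*x^3 + 16*x^2 + 36*x - 80) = (x - 4)*(x + 2)*(x^3 - 11*x^2 + 38*x - 40) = (x - 4)*(x - 2)*(x + 2)*(x^2 - 9*x + 20) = (x - 4)^2*(x - 2)*(x + 2)*(x - 5)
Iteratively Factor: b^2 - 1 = (b - 1)*(b + 1)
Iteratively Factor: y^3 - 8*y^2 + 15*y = (y - 5)*(y^2 - 3*y) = y*(y - 5)*(y - 3)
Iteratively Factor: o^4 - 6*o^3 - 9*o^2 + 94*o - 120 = (o - 3)*(o^3 - 3*o^2 - 18*o + 40) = (o - 3)*(o + 4)*(o^2 - 7*o + 10) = (o - 5)*(o - 3)*(o + 4)*(o - 2)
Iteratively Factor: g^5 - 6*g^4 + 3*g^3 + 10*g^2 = (g - 2)*(g^4 - 4*g^3 - 5*g^2) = (g - 5)*(g - 2)*(g^3 + g^2) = g*(g - 5)*(g - 2)*(g^2 + g) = g*(g - 5)*(g - 2)*(g + 1)*(g)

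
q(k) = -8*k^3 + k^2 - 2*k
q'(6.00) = -854.00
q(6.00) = -1704.00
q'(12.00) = -3434.00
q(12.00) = -13704.00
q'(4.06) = -389.49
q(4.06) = -527.02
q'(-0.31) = -4.93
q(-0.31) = 0.95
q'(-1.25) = -42.00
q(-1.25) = 19.69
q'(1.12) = -29.87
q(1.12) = -12.23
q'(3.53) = -294.00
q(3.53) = -346.49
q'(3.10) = -226.44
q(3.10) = -234.92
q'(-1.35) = -48.44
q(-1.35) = 24.21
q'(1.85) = -80.44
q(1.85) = -50.93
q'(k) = -24*k^2 + 2*k - 2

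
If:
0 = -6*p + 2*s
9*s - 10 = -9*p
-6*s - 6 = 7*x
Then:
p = 5/18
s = 5/6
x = -11/7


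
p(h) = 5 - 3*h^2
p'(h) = -6*h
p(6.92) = -138.66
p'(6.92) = -41.52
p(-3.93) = -41.33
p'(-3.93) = 23.58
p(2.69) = -16.71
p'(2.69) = -16.14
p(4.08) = -44.94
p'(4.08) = -24.48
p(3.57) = -33.23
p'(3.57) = -21.42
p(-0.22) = 4.85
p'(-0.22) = 1.32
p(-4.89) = -66.74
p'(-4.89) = 29.34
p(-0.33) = 4.67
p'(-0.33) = 1.98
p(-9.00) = -238.00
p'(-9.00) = 54.00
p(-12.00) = -427.00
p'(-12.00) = 72.00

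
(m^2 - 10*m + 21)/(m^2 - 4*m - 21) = (m - 3)/(m + 3)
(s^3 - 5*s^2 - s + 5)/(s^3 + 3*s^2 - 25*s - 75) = (s^2 - 1)/(s^2 + 8*s + 15)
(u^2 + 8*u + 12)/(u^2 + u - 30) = (u + 2)/(u - 5)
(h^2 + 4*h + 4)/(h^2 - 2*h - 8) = (h + 2)/(h - 4)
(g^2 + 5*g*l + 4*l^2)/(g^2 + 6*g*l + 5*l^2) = (g + 4*l)/(g + 5*l)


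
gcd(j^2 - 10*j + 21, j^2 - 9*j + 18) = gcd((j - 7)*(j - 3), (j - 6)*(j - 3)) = j - 3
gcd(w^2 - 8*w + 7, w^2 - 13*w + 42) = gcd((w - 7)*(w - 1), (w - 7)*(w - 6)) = w - 7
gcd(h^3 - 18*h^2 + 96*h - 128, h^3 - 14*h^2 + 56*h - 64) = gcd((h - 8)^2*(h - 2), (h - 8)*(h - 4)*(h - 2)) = h^2 - 10*h + 16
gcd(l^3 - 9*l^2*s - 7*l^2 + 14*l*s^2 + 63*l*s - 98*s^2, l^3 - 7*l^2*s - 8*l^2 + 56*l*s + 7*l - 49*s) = -l^2 + 7*l*s + 7*l - 49*s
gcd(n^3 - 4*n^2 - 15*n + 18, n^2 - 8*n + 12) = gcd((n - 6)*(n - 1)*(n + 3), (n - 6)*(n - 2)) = n - 6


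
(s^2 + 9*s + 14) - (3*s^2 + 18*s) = -2*s^2 - 9*s + 14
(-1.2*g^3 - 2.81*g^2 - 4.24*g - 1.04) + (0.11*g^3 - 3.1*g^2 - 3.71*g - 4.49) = -1.09*g^3 - 5.91*g^2 - 7.95*g - 5.53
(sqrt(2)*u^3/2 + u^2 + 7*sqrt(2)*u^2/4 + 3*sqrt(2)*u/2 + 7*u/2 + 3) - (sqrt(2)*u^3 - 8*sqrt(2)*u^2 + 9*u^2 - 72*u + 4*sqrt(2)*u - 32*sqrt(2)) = -sqrt(2)*u^3/2 - 8*u^2 + 39*sqrt(2)*u^2/4 - 5*sqrt(2)*u/2 + 151*u/2 + 3 + 32*sqrt(2)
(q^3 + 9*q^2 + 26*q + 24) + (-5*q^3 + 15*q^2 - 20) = -4*q^3 + 24*q^2 + 26*q + 4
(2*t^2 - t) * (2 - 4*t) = -8*t^3 + 8*t^2 - 2*t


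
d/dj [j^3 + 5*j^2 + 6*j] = 3*j^2 + 10*j + 6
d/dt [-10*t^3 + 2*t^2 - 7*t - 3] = -30*t^2 + 4*t - 7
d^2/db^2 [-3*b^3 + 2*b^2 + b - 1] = 4 - 18*b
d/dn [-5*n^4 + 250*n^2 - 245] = 20*n*(25 - n^2)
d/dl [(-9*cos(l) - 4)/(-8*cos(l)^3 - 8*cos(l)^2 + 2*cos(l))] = 2*(18*cos(l)^3 + 21*cos(l)^2 + 8*cos(l) - 1)*sin(l)/((-4*sin(l)^2 + 4*cos(l) + 3)^2*cos(l)^2)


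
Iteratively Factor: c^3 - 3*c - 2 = (c + 1)*(c^2 - c - 2) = (c + 1)^2*(c - 2)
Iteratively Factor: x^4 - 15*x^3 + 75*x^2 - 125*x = (x - 5)*(x^3 - 10*x^2 + 25*x) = (x - 5)^2*(x^2 - 5*x) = (x - 5)^3*(x)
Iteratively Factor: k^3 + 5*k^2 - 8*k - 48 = (k - 3)*(k^2 + 8*k + 16) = (k - 3)*(k + 4)*(k + 4)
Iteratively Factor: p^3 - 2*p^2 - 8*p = (p)*(p^2 - 2*p - 8) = p*(p - 4)*(p + 2)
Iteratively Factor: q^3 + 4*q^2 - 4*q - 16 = (q - 2)*(q^2 + 6*q + 8) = (q - 2)*(q + 4)*(q + 2)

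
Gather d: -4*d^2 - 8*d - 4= -4*d^2 - 8*d - 4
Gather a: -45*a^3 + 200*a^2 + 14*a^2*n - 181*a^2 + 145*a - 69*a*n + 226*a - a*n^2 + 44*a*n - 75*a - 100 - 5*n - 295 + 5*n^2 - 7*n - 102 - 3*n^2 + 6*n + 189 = -45*a^3 + a^2*(14*n + 19) + a*(-n^2 - 25*n + 296) + 2*n^2 - 6*n - 308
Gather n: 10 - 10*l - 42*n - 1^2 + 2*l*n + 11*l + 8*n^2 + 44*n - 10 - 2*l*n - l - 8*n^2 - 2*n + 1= 0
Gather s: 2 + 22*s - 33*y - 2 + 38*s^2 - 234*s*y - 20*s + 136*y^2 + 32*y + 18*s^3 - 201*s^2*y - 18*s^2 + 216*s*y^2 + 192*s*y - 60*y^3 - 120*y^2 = 18*s^3 + s^2*(20 - 201*y) + s*(216*y^2 - 42*y + 2) - 60*y^3 + 16*y^2 - y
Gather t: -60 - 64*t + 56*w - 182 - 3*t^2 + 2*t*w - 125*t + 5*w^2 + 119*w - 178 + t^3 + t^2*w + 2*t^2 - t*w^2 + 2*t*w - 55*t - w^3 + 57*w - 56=t^3 + t^2*(w - 1) + t*(-w^2 + 4*w - 244) - w^3 + 5*w^2 + 232*w - 476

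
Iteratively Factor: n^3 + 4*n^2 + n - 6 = (n + 3)*(n^2 + n - 2) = (n + 2)*(n + 3)*(n - 1)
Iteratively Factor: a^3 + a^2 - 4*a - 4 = (a + 1)*(a^2 - 4) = (a + 1)*(a + 2)*(a - 2)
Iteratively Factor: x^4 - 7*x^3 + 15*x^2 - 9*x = (x - 3)*(x^3 - 4*x^2 + 3*x) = (x - 3)*(x - 1)*(x^2 - 3*x) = x*(x - 3)*(x - 1)*(x - 3)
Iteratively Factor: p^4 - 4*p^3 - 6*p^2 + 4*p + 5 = (p - 1)*(p^3 - 3*p^2 - 9*p - 5) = (p - 1)*(p + 1)*(p^2 - 4*p - 5) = (p - 1)*(p + 1)^2*(p - 5)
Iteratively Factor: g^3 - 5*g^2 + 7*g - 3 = (g - 1)*(g^2 - 4*g + 3) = (g - 1)^2*(g - 3)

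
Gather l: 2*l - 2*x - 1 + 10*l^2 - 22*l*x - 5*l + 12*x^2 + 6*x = 10*l^2 + l*(-22*x - 3) + 12*x^2 + 4*x - 1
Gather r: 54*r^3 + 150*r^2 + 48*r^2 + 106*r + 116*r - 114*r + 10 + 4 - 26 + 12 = 54*r^3 + 198*r^2 + 108*r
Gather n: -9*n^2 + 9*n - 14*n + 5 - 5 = -9*n^2 - 5*n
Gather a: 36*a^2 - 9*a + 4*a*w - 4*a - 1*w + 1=36*a^2 + a*(4*w - 13) - w + 1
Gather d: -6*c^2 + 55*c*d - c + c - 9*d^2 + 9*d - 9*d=-6*c^2 + 55*c*d - 9*d^2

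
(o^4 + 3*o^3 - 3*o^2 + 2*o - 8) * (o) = o^5 + 3*o^4 - 3*o^3 + 2*o^2 - 8*o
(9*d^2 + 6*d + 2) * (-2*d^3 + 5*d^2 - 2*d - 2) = -18*d^5 + 33*d^4 + 8*d^3 - 20*d^2 - 16*d - 4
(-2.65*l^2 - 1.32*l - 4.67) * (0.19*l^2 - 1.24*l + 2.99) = -0.5035*l^4 + 3.0352*l^3 - 7.174*l^2 + 1.844*l - 13.9633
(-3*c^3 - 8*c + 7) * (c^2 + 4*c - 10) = -3*c^5 - 12*c^4 + 22*c^3 - 25*c^2 + 108*c - 70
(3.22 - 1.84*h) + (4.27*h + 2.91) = 2.43*h + 6.13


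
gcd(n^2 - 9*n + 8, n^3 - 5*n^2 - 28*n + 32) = n^2 - 9*n + 8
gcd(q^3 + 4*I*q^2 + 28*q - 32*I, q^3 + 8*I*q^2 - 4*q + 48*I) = q - 2*I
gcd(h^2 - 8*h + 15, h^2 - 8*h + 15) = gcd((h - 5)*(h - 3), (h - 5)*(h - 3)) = h^2 - 8*h + 15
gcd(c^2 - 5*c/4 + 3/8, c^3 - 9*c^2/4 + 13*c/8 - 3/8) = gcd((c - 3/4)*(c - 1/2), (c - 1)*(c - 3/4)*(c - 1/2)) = c^2 - 5*c/4 + 3/8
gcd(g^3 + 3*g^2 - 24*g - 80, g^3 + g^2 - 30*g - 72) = g + 4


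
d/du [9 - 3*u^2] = -6*u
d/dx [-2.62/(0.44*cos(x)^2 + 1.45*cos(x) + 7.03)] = -(2.3056*cos(x) + 3.799)*sin(x)/(0.44*cos(x)^2 + 1.45*cos(x) + 7.03)^2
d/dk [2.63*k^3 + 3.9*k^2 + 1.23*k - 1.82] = 7.89*k^2 + 7.8*k + 1.23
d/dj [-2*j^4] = -8*j^3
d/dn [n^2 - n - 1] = 2*n - 1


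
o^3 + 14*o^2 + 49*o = o*(o + 7)^2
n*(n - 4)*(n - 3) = n^3 - 7*n^2 + 12*n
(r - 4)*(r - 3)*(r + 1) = r^3 - 6*r^2 + 5*r + 12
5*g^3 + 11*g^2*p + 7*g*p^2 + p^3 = (g + p)^2*(5*g + p)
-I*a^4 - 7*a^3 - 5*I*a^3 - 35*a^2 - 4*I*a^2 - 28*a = a*(a + 4)*(a - 7*I)*(-I*a - I)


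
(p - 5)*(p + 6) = p^2 + p - 30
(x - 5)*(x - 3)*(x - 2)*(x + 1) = x^4 - 9*x^3 + 21*x^2 + x - 30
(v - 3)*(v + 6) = v^2 + 3*v - 18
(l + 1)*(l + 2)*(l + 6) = l^3 + 9*l^2 + 20*l + 12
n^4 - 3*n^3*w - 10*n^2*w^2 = n^2*(n - 5*w)*(n + 2*w)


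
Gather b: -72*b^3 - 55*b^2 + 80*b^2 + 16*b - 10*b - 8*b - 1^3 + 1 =-72*b^3 + 25*b^2 - 2*b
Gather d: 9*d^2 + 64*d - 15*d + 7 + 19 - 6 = 9*d^2 + 49*d + 20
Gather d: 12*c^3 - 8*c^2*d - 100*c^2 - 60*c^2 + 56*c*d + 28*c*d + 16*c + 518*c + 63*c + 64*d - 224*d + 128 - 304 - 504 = 12*c^3 - 160*c^2 + 597*c + d*(-8*c^2 + 84*c - 160) - 680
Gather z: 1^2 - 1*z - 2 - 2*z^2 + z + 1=-2*z^2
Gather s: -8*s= -8*s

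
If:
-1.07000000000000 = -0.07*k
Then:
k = 15.29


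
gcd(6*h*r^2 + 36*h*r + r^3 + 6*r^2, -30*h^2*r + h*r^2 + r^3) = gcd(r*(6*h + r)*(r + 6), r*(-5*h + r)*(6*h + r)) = 6*h*r + r^2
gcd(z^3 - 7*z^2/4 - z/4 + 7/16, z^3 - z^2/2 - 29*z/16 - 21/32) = z^2 - 5*z/4 - 7/8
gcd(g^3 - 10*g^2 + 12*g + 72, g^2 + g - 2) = g + 2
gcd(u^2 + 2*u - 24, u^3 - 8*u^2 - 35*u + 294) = u + 6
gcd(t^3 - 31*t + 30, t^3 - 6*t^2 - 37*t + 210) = t^2 + t - 30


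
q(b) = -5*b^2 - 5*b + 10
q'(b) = -10*b - 5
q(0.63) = 4.87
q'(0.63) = -11.30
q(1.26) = -4.24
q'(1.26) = -17.60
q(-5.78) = -128.14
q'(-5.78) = 52.80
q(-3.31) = -28.23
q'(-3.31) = 28.10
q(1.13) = -2.03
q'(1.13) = -16.30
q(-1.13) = 9.27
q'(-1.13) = 6.30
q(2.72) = -40.59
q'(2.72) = -32.20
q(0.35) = 7.64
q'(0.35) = -8.50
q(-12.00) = -650.00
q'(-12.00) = 115.00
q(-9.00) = -350.00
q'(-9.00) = 85.00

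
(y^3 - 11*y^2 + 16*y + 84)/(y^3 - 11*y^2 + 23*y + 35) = (y^2 - 4*y - 12)/(y^2 - 4*y - 5)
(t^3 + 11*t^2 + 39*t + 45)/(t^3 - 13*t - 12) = (t^2 + 8*t + 15)/(t^2 - 3*t - 4)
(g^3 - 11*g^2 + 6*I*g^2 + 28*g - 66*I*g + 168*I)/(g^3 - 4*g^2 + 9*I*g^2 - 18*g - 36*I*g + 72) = (g - 7)/(g + 3*I)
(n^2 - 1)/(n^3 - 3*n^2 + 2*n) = (n + 1)/(n*(n - 2))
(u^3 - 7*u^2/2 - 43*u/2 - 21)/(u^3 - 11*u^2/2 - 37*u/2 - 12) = (u^2 - 5*u - 14)/(u^2 - 7*u - 8)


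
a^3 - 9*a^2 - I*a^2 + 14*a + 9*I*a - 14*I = (a - 7)*(a - 2)*(a - I)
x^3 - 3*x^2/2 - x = x*(x - 2)*(x + 1/2)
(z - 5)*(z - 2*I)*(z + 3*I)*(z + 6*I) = z^4 - 5*z^3 + 7*I*z^3 - 35*I*z^2 + 36*I*z - 180*I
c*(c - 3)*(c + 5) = c^3 + 2*c^2 - 15*c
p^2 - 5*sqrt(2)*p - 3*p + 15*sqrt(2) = (p - 3)*(p - 5*sqrt(2))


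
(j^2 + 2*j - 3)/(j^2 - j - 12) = (j - 1)/(j - 4)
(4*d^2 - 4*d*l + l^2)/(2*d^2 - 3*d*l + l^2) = (2*d - l)/(d - l)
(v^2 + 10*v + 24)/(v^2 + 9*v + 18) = (v + 4)/(v + 3)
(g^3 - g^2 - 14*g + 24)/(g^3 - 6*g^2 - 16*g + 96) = (g^2 - 5*g + 6)/(g^2 - 10*g + 24)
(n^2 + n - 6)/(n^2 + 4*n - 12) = (n + 3)/(n + 6)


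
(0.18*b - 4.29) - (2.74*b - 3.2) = -2.56*b - 1.09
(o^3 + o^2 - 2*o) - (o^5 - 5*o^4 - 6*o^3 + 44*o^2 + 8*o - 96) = -o^5 + 5*o^4 + 7*o^3 - 43*o^2 - 10*o + 96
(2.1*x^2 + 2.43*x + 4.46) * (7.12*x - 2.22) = 14.952*x^3 + 12.6396*x^2 + 26.3606*x - 9.9012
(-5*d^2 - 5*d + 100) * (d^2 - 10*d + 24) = -5*d^4 + 45*d^3 + 30*d^2 - 1120*d + 2400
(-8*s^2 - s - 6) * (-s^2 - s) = 8*s^4 + 9*s^3 + 7*s^2 + 6*s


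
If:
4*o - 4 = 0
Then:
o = 1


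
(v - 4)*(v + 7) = v^2 + 3*v - 28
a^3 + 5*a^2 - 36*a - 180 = (a - 6)*(a + 5)*(a + 6)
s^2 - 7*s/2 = s*(s - 7/2)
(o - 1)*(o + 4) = o^2 + 3*o - 4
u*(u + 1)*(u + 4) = u^3 + 5*u^2 + 4*u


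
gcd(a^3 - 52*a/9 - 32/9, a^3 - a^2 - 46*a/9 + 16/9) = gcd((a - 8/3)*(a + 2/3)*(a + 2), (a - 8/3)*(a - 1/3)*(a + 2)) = a^2 - 2*a/3 - 16/3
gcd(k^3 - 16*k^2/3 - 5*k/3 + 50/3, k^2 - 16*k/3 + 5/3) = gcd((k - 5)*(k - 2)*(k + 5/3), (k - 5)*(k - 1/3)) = k - 5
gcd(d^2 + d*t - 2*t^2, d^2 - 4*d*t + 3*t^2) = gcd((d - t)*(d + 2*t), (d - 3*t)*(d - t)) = -d + t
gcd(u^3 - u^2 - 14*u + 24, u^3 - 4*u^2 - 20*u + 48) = u^2 + 2*u - 8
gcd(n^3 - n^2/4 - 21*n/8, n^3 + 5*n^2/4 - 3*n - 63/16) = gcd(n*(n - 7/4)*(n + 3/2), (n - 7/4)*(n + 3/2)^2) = n^2 - n/4 - 21/8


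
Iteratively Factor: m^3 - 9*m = (m + 3)*(m^2 - 3*m) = m*(m + 3)*(m - 3)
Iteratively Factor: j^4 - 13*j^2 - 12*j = (j + 1)*(j^3 - j^2 - 12*j) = j*(j + 1)*(j^2 - j - 12) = j*(j + 1)*(j + 3)*(j - 4)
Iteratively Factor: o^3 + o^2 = (o)*(o^2 + o) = o*(o + 1)*(o)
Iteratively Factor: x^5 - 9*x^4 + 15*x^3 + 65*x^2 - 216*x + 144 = (x - 1)*(x^4 - 8*x^3 + 7*x^2 + 72*x - 144) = (x - 4)*(x - 1)*(x^3 - 4*x^2 - 9*x + 36) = (x - 4)*(x - 1)*(x + 3)*(x^2 - 7*x + 12) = (x - 4)^2*(x - 1)*(x + 3)*(x - 3)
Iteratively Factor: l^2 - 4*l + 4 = (l - 2)*(l - 2)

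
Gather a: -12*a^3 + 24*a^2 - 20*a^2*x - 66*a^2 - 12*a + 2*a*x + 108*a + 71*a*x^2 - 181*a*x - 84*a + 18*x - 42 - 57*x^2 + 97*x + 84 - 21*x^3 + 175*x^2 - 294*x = -12*a^3 + a^2*(-20*x - 42) + a*(71*x^2 - 179*x + 12) - 21*x^3 + 118*x^2 - 179*x + 42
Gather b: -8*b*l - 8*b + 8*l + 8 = b*(-8*l - 8) + 8*l + 8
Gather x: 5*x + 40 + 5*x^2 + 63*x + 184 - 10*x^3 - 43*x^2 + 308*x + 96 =-10*x^3 - 38*x^2 + 376*x + 320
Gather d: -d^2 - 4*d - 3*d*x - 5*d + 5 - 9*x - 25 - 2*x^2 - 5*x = -d^2 + d*(-3*x - 9) - 2*x^2 - 14*x - 20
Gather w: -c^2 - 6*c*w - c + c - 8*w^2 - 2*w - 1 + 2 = -c^2 - 8*w^2 + w*(-6*c - 2) + 1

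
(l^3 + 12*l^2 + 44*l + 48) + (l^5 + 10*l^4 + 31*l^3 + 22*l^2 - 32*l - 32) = l^5 + 10*l^4 + 32*l^3 + 34*l^2 + 12*l + 16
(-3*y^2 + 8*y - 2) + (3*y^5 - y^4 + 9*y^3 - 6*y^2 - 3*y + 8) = 3*y^5 - y^4 + 9*y^3 - 9*y^2 + 5*y + 6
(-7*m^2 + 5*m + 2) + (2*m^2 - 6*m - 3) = -5*m^2 - m - 1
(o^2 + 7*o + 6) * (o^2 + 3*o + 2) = o^4 + 10*o^3 + 29*o^2 + 32*o + 12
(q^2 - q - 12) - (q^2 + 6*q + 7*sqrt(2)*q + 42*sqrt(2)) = -7*sqrt(2)*q - 7*q - 42*sqrt(2) - 12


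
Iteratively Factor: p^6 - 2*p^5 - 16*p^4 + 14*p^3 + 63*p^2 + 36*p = (p + 3)*(p^5 - 5*p^4 - p^3 + 17*p^2 + 12*p) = (p - 3)*(p + 3)*(p^4 - 2*p^3 - 7*p^2 - 4*p) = (p - 3)*(p + 1)*(p + 3)*(p^3 - 3*p^2 - 4*p) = (p - 4)*(p - 3)*(p + 1)*(p + 3)*(p^2 + p) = p*(p - 4)*(p - 3)*(p + 1)*(p + 3)*(p + 1)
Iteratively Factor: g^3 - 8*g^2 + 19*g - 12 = (g - 4)*(g^2 - 4*g + 3) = (g - 4)*(g - 3)*(g - 1)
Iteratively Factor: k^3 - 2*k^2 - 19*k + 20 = (k - 1)*(k^2 - k - 20) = (k - 5)*(k - 1)*(k + 4)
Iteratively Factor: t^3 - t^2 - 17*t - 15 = (t - 5)*(t^2 + 4*t + 3) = (t - 5)*(t + 1)*(t + 3)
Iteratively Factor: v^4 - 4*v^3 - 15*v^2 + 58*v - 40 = (v + 4)*(v^3 - 8*v^2 + 17*v - 10) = (v - 1)*(v + 4)*(v^2 - 7*v + 10) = (v - 2)*(v - 1)*(v + 4)*(v - 5)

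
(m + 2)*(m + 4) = m^2 + 6*m + 8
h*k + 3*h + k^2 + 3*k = (h + k)*(k + 3)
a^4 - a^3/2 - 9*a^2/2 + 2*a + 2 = (a - 2)*(a - 1)*(a + 1/2)*(a + 2)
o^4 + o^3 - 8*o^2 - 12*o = o*(o - 3)*(o + 2)^2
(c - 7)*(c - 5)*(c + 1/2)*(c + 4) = c^4 - 15*c^3/2 - 17*c^2 + 267*c/2 + 70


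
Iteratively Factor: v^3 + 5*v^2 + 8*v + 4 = (v + 2)*(v^2 + 3*v + 2) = (v + 2)^2*(v + 1)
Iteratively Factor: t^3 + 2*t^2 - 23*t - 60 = (t + 3)*(t^2 - t - 20) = (t - 5)*(t + 3)*(t + 4)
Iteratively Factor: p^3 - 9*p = (p + 3)*(p^2 - 3*p) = (p - 3)*(p + 3)*(p)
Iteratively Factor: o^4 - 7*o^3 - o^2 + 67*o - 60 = (o - 1)*(o^3 - 6*o^2 - 7*o + 60) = (o - 4)*(o - 1)*(o^2 - 2*o - 15) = (o - 5)*(o - 4)*(o - 1)*(o + 3)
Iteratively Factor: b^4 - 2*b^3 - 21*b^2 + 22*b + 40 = (b - 2)*(b^3 - 21*b - 20) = (b - 2)*(b + 4)*(b^2 - 4*b - 5) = (b - 5)*(b - 2)*(b + 4)*(b + 1)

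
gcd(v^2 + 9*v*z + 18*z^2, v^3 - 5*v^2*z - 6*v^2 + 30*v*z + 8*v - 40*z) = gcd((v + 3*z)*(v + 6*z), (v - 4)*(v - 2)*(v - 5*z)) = 1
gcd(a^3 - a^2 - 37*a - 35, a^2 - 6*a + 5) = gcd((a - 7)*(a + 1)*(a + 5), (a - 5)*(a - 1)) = 1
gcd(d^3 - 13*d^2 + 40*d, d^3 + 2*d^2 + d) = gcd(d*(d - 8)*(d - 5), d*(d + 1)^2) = d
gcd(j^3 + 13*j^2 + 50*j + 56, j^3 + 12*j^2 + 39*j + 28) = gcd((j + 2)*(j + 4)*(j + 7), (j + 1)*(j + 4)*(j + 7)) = j^2 + 11*j + 28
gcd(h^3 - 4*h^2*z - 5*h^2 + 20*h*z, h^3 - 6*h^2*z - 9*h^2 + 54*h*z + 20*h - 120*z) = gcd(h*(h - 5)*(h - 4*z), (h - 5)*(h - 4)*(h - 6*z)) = h - 5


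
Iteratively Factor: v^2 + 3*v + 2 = (v + 2)*(v + 1)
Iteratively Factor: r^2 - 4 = (r + 2)*(r - 2)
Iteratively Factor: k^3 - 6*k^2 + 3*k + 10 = (k - 5)*(k^2 - k - 2) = (k - 5)*(k + 1)*(k - 2)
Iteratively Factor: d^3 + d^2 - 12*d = (d - 3)*(d^2 + 4*d) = d*(d - 3)*(d + 4)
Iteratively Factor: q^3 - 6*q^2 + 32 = (q + 2)*(q^2 - 8*q + 16) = (q - 4)*(q + 2)*(q - 4)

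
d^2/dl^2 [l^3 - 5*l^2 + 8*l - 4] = 6*l - 10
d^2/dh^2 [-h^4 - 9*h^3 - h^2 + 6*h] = -12*h^2 - 54*h - 2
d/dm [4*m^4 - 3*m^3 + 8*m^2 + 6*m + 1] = 16*m^3 - 9*m^2 + 16*m + 6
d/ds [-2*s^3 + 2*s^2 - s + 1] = -6*s^2 + 4*s - 1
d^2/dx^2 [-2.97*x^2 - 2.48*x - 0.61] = -5.94000000000000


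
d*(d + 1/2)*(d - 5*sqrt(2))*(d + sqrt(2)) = d^4 - 4*sqrt(2)*d^3 + d^3/2 - 10*d^2 - 2*sqrt(2)*d^2 - 5*d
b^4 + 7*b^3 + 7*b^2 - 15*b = b*(b - 1)*(b + 3)*(b + 5)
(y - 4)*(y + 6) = y^2 + 2*y - 24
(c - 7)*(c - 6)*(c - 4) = c^3 - 17*c^2 + 94*c - 168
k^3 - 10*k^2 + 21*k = k*(k - 7)*(k - 3)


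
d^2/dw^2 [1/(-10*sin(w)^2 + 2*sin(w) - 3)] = 2*(200*sin(w)^4 - 30*sin(w)^3 - 358*sin(w)^2 + 63*sin(w) + 26)/(10*sin(w)^2 - 2*sin(w) + 3)^3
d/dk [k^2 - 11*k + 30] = 2*k - 11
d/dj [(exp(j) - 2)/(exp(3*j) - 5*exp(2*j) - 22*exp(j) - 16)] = ((exp(j) - 2)*(-3*exp(2*j) + 10*exp(j) + 22) + exp(3*j) - 5*exp(2*j) - 22*exp(j) - 16)*exp(j)/(-exp(3*j) + 5*exp(2*j) + 22*exp(j) + 16)^2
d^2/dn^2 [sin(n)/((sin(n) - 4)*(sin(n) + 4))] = -(sin(n)^4 + 94*sin(n)^2 + 160)*sin(n)/((sin(n) - 4)^3*(sin(n) + 4)^3)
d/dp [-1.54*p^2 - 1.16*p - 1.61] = -3.08*p - 1.16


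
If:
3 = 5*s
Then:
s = 3/5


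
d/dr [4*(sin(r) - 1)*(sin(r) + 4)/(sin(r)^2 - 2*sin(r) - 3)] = 4*(-5*sin(r)^2 + 2*sin(r) - 17)*cos(r)/((sin(r) - 3)^2*(sin(r) + 1)^2)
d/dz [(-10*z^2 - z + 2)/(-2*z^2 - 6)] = (-z^2 + 64*z + 3)/(2*(z^4 + 6*z^2 + 9))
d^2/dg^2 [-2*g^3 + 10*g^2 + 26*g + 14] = 20 - 12*g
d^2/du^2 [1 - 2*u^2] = -4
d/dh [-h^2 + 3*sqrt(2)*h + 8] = -2*h + 3*sqrt(2)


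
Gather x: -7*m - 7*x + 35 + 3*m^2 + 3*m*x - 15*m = 3*m^2 - 22*m + x*(3*m - 7) + 35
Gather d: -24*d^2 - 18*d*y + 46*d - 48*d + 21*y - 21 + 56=-24*d^2 + d*(-18*y - 2) + 21*y + 35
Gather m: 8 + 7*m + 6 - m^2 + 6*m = -m^2 + 13*m + 14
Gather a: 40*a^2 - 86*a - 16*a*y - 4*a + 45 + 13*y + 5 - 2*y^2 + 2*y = 40*a^2 + a*(-16*y - 90) - 2*y^2 + 15*y + 50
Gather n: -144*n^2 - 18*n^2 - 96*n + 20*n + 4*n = -162*n^2 - 72*n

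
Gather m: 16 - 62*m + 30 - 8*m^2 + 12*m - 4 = -8*m^2 - 50*m + 42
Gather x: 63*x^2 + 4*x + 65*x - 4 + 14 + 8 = 63*x^2 + 69*x + 18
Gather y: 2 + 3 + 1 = 6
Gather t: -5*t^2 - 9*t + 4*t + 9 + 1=-5*t^2 - 5*t + 10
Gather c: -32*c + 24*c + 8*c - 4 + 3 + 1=0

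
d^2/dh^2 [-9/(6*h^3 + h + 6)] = 18*(18*h*(6*h^3 + h + 6) - (18*h^2 + 1)^2)/(6*h^3 + h + 6)^3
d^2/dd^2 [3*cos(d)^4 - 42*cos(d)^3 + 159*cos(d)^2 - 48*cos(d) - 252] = -48*sin(d)^4 + 696*sin(d)^2 + 159*cos(d)/2 + 189*cos(3*d)/2 - 330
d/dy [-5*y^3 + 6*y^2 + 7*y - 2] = -15*y^2 + 12*y + 7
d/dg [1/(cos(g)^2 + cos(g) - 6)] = (2*cos(g) + 1)*sin(g)/(cos(g)^2 + cos(g) - 6)^2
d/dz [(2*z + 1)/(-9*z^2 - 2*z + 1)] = 2*(9*z^2 + 9*z + 2)/(81*z^4 + 36*z^3 - 14*z^2 - 4*z + 1)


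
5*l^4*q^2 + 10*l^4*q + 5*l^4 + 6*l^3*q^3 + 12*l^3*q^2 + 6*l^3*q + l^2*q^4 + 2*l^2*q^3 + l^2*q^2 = (l + q)*(5*l + q)*(l*q + l)^2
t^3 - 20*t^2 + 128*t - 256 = (t - 8)^2*(t - 4)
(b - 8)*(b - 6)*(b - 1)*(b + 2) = b^4 - 13*b^3 + 32*b^2 + 76*b - 96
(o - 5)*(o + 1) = o^2 - 4*o - 5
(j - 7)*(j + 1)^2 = j^3 - 5*j^2 - 13*j - 7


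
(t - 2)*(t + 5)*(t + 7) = t^3 + 10*t^2 + 11*t - 70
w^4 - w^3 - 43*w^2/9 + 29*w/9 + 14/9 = (w - 7/3)*(w - 1)*(w + 1/3)*(w + 2)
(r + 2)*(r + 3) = r^2 + 5*r + 6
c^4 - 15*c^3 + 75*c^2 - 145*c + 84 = (c - 7)*(c - 4)*(c - 3)*(c - 1)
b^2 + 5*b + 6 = (b + 2)*(b + 3)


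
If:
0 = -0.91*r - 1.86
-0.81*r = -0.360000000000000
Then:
No Solution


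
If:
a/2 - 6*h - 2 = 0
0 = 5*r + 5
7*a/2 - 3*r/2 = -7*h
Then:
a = 10/49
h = -31/98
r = -1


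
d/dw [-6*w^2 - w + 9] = -12*w - 1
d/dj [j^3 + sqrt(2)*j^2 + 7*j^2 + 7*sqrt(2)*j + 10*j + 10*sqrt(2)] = 3*j^2 + 2*sqrt(2)*j + 14*j + 7*sqrt(2) + 10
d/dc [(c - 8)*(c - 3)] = 2*c - 11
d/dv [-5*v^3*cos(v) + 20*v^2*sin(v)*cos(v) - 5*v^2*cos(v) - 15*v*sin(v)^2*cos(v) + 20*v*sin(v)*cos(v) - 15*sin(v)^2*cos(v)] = 5*v^3*sin(v) + 5*v^2*sin(v) - 15*v^2*cos(v) + 20*v^2*cos(2*v) + 15*v*sin(v)/4 - 45*v*sin(3*v)/4 + 20*sqrt(2)*v*sin(2*v + pi/4) - 10*v*cos(v) + 10*sin(2*v) - 45*sin(3*v)/4 + 15*cos(3*v)/4 - 15*sqrt(2)*cos(v + pi/4)/4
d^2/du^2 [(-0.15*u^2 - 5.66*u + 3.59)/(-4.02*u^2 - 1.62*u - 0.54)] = (3.5527136788005e-15*u^4 + 180.982008*u^3 - 350.048736*u^2 - 213.997464*u - 13.072104)/(64.964808*u^6 + 78.539544*u^5 + 57.830112*u^4 + 25.351704*u^3 + 7.768224*u^2 + 1.417176*u + 0.157464)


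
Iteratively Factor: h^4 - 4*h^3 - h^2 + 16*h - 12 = (h - 1)*(h^3 - 3*h^2 - 4*h + 12) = (h - 2)*(h - 1)*(h^2 - h - 6) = (h - 3)*(h - 2)*(h - 1)*(h + 2)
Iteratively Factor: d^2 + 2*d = (d + 2)*(d)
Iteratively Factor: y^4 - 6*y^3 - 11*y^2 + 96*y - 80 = (y - 1)*(y^3 - 5*y^2 - 16*y + 80) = (y - 1)*(y + 4)*(y^2 - 9*y + 20) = (y - 5)*(y - 1)*(y + 4)*(y - 4)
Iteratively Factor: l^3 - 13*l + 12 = (l - 3)*(l^2 + 3*l - 4) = (l - 3)*(l + 4)*(l - 1)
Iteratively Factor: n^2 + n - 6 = (n + 3)*(n - 2)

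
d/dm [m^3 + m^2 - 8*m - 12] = 3*m^2 + 2*m - 8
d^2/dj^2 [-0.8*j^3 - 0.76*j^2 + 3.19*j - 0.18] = -4.8*j - 1.52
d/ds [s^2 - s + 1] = 2*s - 1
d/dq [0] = 0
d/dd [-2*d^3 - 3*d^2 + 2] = 6*d*(-d - 1)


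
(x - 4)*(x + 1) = x^2 - 3*x - 4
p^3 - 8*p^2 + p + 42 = (p - 7)*(p - 3)*(p + 2)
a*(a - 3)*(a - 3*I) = a^3 - 3*a^2 - 3*I*a^2 + 9*I*a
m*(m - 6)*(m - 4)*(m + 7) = m^4 - 3*m^3 - 46*m^2 + 168*m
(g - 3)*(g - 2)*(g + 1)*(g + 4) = g^4 - 15*g^2 + 10*g + 24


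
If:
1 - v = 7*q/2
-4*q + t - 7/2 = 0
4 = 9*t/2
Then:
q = -47/72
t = 8/9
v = 473/144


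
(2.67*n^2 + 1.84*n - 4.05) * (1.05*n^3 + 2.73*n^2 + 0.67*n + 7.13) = 2.8035*n^5 + 9.2211*n^4 + 2.5596*n^3 + 9.2134*n^2 + 10.4057*n - 28.8765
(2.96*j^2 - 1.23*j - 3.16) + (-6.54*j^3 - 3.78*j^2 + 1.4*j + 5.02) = -6.54*j^3 - 0.82*j^2 + 0.17*j + 1.86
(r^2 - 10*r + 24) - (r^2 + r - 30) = 54 - 11*r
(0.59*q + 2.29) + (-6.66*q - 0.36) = 1.93 - 6.07*q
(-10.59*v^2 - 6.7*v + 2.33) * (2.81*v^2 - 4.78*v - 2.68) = -29.7579*v^4 + 31.7932*v^3 + 66.9545*v^2 + 6.8186*v - 6.2444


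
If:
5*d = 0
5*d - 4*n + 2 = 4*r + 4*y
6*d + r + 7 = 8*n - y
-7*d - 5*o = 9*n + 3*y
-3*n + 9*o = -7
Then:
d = 0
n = 5/6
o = -1/2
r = 4/3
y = -5/3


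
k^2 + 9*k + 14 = (k + 2)*(k + 7)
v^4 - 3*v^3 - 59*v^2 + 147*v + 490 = (v - 7)*(v - 5)*(v + 2)*(v + 7)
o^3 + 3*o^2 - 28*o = o*(o - 4)*(o + 7)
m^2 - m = m*(m - 1)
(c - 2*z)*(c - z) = c^2 - 3*c*z + 2*z^2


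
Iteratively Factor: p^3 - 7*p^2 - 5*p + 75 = (p - 5)*(p^2 - 2*p - 15) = (p - 5)^2*(p + 3)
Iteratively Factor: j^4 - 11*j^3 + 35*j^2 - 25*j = (j - 5)*(j^3 - 6*j^2 + 5*j) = (j - 5)^2*(j^2 - j) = j*(j - 5)^2*(j - 1)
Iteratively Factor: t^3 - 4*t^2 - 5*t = (t)*(t^2 - 4*t - 5) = t*(t + 1)*(t - 5)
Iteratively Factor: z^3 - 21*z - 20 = (z + 4)*(z^2 - 4*z - 5) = (z + 1)*(z + 4)*(z - 5)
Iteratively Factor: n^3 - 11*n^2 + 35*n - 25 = (n - 1)*(n^2 - 10*n + 25) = (n - 5)*(n - 1)*(n - 5)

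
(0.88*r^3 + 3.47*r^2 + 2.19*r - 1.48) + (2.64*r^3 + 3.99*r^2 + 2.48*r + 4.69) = 3.52*r^3 + 7.46*r^2 + 4.67*r + 3.21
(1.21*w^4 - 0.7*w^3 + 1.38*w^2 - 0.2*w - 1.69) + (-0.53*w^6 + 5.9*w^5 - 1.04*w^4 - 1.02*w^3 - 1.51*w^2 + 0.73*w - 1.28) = -0.53*w^6 + 5.9*w^5 + 0.17*w^4 - 1.72*w^3 - 0.13*w^2 + 0.53*w - 2.97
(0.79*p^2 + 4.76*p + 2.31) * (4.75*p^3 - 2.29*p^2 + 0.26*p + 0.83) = 3.7525*p^5 + 20.8009*p^4 + 0.277500000000002*p^3 - 3.3966*p^2 + 4.5514*p + 1.9173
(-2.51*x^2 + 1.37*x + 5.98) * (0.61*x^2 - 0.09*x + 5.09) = -1.5311*x^4 + 1.0616*x^3 - 9.2514*x^2 + 6.4351*x + 30.4382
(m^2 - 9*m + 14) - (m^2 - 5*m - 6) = 20 - 4*m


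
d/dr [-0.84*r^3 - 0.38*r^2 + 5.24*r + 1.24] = -2.52*r^2 - 0.76*r + 5.24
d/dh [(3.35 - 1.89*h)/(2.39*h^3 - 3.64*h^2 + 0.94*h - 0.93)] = (9.0342*h^3 - 30.8991*h^2 + 24.388*h - 1.3913)/(5.7121*h^6 - 17.3992*h^5 + 17.7428*h^4 - 11.2886*h^3 + 7.654*h^2 - 1.7484*h + 0.8649)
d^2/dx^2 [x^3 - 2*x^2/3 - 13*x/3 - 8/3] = 6*x - 4/3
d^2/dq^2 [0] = 0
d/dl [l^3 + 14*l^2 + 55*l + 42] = 3*l^2 + 28*l + 55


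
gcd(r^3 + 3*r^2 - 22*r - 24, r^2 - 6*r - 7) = r + 1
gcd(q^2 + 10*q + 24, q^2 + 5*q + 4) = q + 4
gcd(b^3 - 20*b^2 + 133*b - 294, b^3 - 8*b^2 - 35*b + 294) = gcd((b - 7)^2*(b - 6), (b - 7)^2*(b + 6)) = b^2 - 14*b + 49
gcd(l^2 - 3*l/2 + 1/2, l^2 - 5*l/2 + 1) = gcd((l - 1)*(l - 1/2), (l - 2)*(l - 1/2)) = l - 1/2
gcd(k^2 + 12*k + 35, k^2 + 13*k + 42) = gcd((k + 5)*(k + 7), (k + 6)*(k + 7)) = k + 7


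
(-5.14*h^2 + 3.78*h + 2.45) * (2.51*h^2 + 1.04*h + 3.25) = -12.9014*h^4 + 4.1422*h^3 - 6.6243*h^2 + 14.833*h + 7.9625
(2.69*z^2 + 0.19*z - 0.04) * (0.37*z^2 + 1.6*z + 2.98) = 0.9953*z^4 + 4.3743*z^3 + 8.3054*z^2 + 0.5022*z - 0.1192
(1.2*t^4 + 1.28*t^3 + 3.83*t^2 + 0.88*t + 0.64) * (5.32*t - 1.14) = 6.384*t^5 + 5.4416*t^4 + 18.9164*t^3 + 0.3154*t^2 + 2.4016*t - 0.7296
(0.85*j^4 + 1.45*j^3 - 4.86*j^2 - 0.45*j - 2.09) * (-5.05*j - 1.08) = -4.2925*j^5 - 8.2405*j^4 + 22.977*j^3 + 7.5213*j^2 + 11.0405*j + 2.2572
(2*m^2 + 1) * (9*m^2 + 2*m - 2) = 18*m^4 + 4*m^3 + 5*m^2 + 2*m - 2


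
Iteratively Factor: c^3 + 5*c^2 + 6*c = (c + 2)*(c^2 + 3*c) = c*(c + 2)*(c + 3)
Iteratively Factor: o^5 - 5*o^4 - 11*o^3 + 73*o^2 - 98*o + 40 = (o - 5)*(o^4 - 11*o^2 + 18*o - 8) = (o - 5)*(o - 1)*(o^3 + o^2 - 10*o + 8) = (o - 5)*(o - 1)*(o + 4)*(o^2 - 3*o + 2) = (o - 5)*(o - 2)*(o - 1)*(o + 4)*(o - 1)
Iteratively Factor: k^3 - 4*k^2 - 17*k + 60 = (k + 4)*(k^2 - 8*k + 15) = (k - 5)*(k + 4)*(k - 3)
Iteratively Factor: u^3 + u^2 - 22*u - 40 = (u + 4)*(u^2 - 3*u - 10) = (u - 5)*(u + 4)*(u + 2)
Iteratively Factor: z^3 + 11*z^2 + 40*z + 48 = (z + 4)*(z^2 + 7*z + 12) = (z + 3)*(z + 4)*(z + 4)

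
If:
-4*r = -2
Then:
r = 1/2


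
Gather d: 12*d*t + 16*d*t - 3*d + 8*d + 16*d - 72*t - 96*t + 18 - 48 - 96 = d*(28*t + 21) - 168*t - 126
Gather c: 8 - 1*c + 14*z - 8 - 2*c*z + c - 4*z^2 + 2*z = -2*c*z - 4*z^2 + 16*z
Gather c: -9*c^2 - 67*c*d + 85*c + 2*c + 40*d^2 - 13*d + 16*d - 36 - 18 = -9*c^2 + c*(87 - 67*d) + 40*d^2 + 3*d - 54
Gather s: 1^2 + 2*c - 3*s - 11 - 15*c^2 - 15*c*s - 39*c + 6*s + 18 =-15*c^2 - 37*c + s*(3 - 15*c) + 8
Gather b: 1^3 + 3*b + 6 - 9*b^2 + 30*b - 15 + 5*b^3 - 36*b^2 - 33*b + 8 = 5*b^3 - 45*b^2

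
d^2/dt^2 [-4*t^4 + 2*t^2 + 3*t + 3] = 4 - 48*t^2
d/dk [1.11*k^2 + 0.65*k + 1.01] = 2.22*k + 0.65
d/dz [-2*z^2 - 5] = -4*z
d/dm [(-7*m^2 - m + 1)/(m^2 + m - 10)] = 3*(-2*m^2 + 46*m + 3)/(m^4 + 2*m^3 - 19*m^2 - 20*m + 100)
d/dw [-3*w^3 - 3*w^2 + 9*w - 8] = -9*w^2 - 6*w + 9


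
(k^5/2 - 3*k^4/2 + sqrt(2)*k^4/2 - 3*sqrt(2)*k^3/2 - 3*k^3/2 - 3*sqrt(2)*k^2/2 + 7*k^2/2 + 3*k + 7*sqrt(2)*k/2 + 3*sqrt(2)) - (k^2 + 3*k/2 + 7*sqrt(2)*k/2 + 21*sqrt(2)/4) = k^5/2 - 3*k^4/2 + sqrt(2)*k^4/2 - 3*sqrt(2)*k^3/2 - 3*k^3/2 - 3*sqrt(2)*k^2/2 + 5*k^2/2 + 3*k/2 - 9*sqrt(2)/4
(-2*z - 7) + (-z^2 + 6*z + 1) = -z^2 + 4*z - 6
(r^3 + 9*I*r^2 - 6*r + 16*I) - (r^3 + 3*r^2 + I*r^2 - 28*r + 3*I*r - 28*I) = -3*r^2 + 8*I*r^2 + 22*r - 3*I*r + 44*I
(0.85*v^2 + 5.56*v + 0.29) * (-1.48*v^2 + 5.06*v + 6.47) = -1.258*v^4 - 3.9278*v^3 + 33.2039*v^2 + 37.4406*v + 1.8763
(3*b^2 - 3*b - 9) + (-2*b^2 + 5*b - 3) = b^2 + 2*b - 12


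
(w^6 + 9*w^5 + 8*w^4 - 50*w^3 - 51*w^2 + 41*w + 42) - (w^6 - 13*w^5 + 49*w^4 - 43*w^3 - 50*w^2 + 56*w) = 22*w^5 - 41*w^4 - 7*w^3 - w^2 - 15*w + 42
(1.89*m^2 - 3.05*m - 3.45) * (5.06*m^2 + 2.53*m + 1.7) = 9.5634*m^4 - 10.6513*m^3 - 21.9605*m^2 - 13.9135*m - 5.865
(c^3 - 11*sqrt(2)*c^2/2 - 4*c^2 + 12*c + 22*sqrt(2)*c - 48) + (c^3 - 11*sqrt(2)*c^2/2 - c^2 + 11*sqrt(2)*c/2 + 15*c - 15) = 2*c^3 - 11*sqrt(2)*c^2 - 5*c^2 + 27*c + 55*sqrt(2)*c/2 - 63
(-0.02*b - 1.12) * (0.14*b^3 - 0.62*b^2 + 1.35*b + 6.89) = -0.0028*b^4 - 0.1444*b^3 + 0.6674*b^2 - 1.6498*b - 7.7168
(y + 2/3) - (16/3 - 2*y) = 3*y - 14/3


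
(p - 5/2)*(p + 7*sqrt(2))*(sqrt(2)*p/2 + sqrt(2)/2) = sqrt(2)*p^3/2 - 3*sqrt(2)*p^2/4 + 7*p^2 - 21*p/2 - 5*sqrt(2)*p/4 - 35/2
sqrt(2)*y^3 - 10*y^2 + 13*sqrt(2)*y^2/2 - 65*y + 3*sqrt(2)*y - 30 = (y + 6)*(y - 5*sqrt(2))*(sqrt(2)*y + sqrt(2)/2)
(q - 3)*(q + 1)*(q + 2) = q^3 - 7*q - 6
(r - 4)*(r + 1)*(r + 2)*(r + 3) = r^4 + 2*r^3 - 13*r^2 - 38*r - 24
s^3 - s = s*(s - 1)*(s + 1)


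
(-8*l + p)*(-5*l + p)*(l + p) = 40*l^3 + 27*l^2*p - 12*l*p^2 + p^3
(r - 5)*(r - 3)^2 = r^3 - 11*r^2 + 39*r - 45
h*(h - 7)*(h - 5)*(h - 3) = h^4 - 15*h^3 + 71*h^2 - 105*h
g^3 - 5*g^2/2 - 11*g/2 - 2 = (g - 4)*(g + 1/2)*(g + 1)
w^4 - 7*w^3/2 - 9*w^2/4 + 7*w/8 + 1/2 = (w - 4)*(w - 1/2)*(w + 1/2)^2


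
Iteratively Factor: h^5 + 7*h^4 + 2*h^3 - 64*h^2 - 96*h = (h + 4)*(h^4 + 3*h^3 - 10*h^2 - 24*h) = h*(h + 4)*(h^3 + 3*h^2 - 10*h - 24) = h*(h + 2)*(h + 4)*(h^2 + h - 12) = h*(h - 3)*(h + 2)*(h + 4)*(h + 4)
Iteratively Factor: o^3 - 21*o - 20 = (o + 1)*(o^2 - o - 20) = (o - 5)*(o + 1)*(o + 4)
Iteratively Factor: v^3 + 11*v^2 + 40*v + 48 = (v + 4)*(v^2 + 7*v + 12) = (v + 4)^2*(v + 3)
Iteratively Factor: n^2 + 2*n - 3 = (n + 3)*(n - 1)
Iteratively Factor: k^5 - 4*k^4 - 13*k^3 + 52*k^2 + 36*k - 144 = (k + 2)*(k^4 - 6*k^3 - k^2 + 54*k - 72) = (k + 2)*(k + 3)*(k^3 - 9*k^2 + 26*k - 24) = (k - 4)*(k + 2)*(k + 3)*(k^2 - 5*k + 6) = (k - 4)*(k - 3)*(k + 2)*(k + 3)*(k - 2)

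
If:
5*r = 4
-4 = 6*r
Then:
No Solution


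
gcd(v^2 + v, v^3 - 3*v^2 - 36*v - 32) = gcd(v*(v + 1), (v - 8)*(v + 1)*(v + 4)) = v + 1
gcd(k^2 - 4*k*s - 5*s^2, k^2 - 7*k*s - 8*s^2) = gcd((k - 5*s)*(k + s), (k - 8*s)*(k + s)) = k + s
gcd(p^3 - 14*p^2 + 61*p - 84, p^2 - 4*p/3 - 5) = p - 3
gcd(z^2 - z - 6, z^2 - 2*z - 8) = z + 2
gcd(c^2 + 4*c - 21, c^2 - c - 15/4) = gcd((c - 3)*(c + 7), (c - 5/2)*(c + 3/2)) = 1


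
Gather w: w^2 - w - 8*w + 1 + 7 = w^2 - 9*w + 8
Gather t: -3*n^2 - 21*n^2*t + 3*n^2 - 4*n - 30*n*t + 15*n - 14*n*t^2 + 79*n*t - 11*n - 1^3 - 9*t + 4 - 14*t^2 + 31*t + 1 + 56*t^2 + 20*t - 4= t^2*(42 - 14*n) + t*(-21*n^2 + 49*n + 42)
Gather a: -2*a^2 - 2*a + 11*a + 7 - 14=-2*a^2 + 9*a - 7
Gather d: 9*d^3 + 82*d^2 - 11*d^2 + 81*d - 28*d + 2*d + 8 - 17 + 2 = 9*d^3 + 71*d^2 + 55*d - 7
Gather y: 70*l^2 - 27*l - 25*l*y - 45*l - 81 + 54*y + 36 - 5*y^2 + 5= 70*l^2 - 72*l - 5*y^2 + y*(54 - 25*l) - 40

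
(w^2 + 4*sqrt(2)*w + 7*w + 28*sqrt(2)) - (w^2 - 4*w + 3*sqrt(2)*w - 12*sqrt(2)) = sqrt(2)*w + 11*w + 40*sqrt(2)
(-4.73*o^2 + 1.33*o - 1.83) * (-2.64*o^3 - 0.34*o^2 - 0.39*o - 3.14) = 12.4872*o^5 - 1.903*o^4 + 6.2237*o^3 + 14.9557*o^2 - 3.4625*o + 5.7462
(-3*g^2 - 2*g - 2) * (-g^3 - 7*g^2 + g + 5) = 3*g^5 + 23*g^4 + 13*g^3 - 3*g^2 - 12*g - 10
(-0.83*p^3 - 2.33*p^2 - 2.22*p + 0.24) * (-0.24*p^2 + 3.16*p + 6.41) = 0.1992*p^5 - 2.0636*p^4 - 12.1503*p^3 - 22.0081*p^2 - 13.4718*p + 1.5384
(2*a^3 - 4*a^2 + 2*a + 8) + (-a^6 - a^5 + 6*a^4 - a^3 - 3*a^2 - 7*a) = -a^6 - a^5 + 6*a^4 + a^3 - 7*a^2 - 5*a + 8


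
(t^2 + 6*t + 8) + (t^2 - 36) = 2*t^2 + 6*t - 28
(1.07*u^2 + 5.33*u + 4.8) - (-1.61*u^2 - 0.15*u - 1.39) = 2.68*u^2 + 5.48*u + 6.19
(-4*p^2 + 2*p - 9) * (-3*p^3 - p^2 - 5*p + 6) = 12*p^5 - 2*p^4 + 45*p^3 - 25*p^2 + 57*p - 54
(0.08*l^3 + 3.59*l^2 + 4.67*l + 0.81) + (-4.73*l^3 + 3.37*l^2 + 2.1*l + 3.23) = -4.65*l^3 + 6.96*l^2 + 6.77*l + 4.04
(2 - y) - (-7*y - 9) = 6*y + 11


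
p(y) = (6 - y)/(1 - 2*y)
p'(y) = -1/(1 - 2*y) + 2*(6 - y)/(1 - 2*y)^2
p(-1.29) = 2.04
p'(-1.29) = 0.86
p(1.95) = -1.40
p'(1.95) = 1.31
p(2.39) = -0.96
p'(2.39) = 0.77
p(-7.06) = 0.86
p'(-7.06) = 0.05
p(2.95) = -0.62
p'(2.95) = 0.46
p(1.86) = -1.52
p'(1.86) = 1.49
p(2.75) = -0.72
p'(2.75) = 0.54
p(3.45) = -0.43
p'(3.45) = 0.32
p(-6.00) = 0.92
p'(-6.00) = 0.07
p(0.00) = 6.00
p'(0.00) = 11.00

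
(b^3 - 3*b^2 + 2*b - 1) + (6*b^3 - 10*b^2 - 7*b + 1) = 7*b^3 - 13*b^2 - 5*b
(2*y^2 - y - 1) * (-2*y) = -4*y^3 + 2*y^2 + 2*y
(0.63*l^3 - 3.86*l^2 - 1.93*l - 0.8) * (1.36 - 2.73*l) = -1.7199*l^4 + 11.3946*l^3 + 0.0192999999999994*l^2 - 0.4408*l - 1.088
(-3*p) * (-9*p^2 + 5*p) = 27*p^3 - 15*p^2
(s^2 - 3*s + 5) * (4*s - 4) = 4*s^3 - 16*s^2 + 32*s - 20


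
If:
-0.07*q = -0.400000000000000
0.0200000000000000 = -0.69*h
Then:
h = -0.03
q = 5.71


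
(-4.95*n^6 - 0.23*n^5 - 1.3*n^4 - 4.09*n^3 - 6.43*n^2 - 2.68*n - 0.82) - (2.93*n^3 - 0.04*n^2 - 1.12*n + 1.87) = -4.95*n^6 - 0.23*n^5 - 1.3*n^4 - 7.02*n^3 - 6.39*n^2 - 1.56*n - 2.69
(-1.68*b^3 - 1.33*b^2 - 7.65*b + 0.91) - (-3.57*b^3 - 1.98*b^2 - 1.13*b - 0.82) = 1.89*b^3 + 0.65*b^2 - 6.52*b + 1.73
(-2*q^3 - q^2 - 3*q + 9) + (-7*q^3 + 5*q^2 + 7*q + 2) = -9*q^3 + 4*q^2 + 4*q + 11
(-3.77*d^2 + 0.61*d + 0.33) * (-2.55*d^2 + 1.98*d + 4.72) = 9.6135*d^4 - 9.0201*d^3 - 17.4281*d^2 + 3.5326*d + 1.5576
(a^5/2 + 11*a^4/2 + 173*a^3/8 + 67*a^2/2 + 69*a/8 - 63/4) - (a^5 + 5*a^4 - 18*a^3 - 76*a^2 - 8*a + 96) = -a^5/2 + a^4/2 + 317*a^3/8 + 219*a^2/2 + 133*a/8 - 447/4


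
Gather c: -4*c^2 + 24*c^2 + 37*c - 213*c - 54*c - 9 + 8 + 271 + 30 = 20*c^2 - 230*c + 300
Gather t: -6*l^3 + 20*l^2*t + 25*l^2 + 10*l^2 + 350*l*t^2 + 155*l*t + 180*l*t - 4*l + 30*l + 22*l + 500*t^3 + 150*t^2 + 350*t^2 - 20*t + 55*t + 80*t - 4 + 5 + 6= -6*l^3 + 35*l^2 + 48*l + 500*t^3 + t^2*(350*l + 500) + t*(20*l^2 + 335*l + 115) + 7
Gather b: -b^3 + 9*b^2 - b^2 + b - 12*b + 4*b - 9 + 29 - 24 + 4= -b^3 + 8*b^2 - 7*b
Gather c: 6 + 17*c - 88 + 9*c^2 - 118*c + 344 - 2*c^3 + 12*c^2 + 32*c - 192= -2*c^3 + 21*c^2 - 69*c + 70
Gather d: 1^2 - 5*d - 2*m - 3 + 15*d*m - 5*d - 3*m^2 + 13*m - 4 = d*(15*m - 10) - 3*m^2 + 11*m - 6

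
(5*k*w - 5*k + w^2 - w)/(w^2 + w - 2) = (5*k + w)/(w + 2)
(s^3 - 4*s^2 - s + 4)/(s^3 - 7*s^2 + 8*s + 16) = (s - 1)/(s - 4)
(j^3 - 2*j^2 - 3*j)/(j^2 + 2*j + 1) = j*(j - 3)/(j + 1)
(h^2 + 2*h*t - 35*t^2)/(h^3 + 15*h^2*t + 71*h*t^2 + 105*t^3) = (h - 5*t)/(h^2 + 8*h*t + 15*t^2)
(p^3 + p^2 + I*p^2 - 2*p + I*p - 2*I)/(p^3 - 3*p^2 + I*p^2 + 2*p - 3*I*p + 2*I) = (p + 2)/(p - 2)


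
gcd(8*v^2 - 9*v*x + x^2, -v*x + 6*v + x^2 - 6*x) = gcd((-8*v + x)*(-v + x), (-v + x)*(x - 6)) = -v + x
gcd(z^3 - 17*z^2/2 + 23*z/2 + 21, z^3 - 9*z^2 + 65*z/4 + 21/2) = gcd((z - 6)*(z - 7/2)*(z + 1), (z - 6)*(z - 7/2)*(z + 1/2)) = z^2 - 19*z/2 + 21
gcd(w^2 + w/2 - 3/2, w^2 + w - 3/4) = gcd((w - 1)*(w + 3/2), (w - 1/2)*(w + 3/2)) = w + 3/2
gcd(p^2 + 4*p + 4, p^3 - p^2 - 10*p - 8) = p + 2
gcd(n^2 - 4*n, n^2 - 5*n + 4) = n - 4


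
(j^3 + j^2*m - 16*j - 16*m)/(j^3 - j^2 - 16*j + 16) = (j + m)/(j - 1)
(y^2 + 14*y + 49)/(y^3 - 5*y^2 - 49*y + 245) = (y + 7)/(y^2 - 12*y + 35)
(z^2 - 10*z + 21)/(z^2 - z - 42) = (z - 3)/(z + 6)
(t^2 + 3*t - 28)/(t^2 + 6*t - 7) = (t - 4)/(t - 1)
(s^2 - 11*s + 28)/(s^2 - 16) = (s - 7)/(s + 4)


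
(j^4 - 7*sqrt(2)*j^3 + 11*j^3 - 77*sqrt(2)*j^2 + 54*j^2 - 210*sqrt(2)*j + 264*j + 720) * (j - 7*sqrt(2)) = j^5 - 14*sqrt(2)*j^4 + 11*j^4 - 154*sqrt(2)*j^3 + 152*j^3 - 588*sqrt(2)*j^2 + 1342*j^2 - 1848*sqrt(2)*j + 3660*j - 5040*sqrt(2)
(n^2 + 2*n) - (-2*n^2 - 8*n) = 3*n^2 + 10*n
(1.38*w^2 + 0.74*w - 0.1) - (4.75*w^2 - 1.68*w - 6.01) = -3.37*w^2 + 2.42*w + 5.91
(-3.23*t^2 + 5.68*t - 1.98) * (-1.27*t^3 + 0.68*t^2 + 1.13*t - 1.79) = 4.1021*t^5 - 9.41*t^4 + 2.7271*t^3 + 10.8537*t^2 - 12.4046*t + 3.5442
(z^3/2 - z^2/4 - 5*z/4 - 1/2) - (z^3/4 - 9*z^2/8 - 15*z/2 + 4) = z^3/4 + 7*z^2/8 + 25*z/4 - 9/2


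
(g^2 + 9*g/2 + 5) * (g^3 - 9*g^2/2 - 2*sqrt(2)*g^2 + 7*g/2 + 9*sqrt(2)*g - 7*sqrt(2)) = g^5 - 2*sqrt(2)*g^4 - 47*g^3/4 - 27*g^2/4 + 47*sqrt(2)*g^2/2 + 35*g/2 + 27*sqrt(2)*g/2 - 35*sqrt(2)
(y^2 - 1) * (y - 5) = y^3 - 5*y^2 - y + 5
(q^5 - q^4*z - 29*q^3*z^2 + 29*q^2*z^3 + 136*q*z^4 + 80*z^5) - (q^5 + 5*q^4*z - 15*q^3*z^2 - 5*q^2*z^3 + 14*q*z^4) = -6*q^4*z - 14*q^3*z^2 + 34*q^2*z^3 + 122*q*z^4 + 80*z^5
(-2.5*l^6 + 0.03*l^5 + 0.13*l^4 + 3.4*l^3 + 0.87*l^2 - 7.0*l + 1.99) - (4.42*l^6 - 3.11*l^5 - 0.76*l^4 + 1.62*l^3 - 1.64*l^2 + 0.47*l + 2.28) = -6.92*l^6 + 3.14*l^5 + 0.89*l^4 + 1.78*l^3 + 2.51*l^2 - 7.47*l - 0.29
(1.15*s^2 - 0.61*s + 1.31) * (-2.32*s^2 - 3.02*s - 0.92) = -2.668*s^4 - 2.0578*s^3 - 2.255*s^2 - 3.395*s - 1.2052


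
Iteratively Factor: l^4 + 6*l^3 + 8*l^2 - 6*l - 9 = (l + 3)*(l^3 + 3*l^2 - l - 3) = (l - 1)*(l + 3)*(l^2 + 4*l + 3) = (l - 1)*(l + 3)^2*(l + 1)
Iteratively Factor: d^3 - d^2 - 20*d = (d + 4)*(d^2 - 5*d) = (d - 5)*(d + 4)*(d)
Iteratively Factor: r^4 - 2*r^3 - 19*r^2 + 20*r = (r)*(r^3 - 2*r^2 - 19*r + 20) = r*(r + 4)*(r^2 - 6*r + 5) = r*(r - 1)*(r + 4)*(r - 5)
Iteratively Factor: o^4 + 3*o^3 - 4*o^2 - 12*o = (o - 2)*(o^3 + 5*o^2 + 6*o) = (o - 2)*(o + 2)*(o^2 + 3*o) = o*(o - 2)*(o + 2)*(o + 3)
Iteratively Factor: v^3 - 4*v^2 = (v - 4)*(v^2) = v*(v - 4)*(v)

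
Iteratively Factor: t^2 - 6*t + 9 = (t - 3)*(t - 3)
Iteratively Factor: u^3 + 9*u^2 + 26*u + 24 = (u + 3)*(u^2 + 6*u + 8) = (u + 3)*(u + 4)*(u + 2)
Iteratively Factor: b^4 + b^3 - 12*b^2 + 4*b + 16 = (b - 2)*(b^3 + 3*b^2 - 6*b - 8) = (b - 2)*(b + 1)*(b^2 + 2*b - 8) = (b - 2)^2*(b + 1)*(b + 4)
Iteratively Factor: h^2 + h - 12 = (h + 4)*(h - 3)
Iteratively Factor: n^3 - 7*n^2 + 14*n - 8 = (n - 1)*(n^2 - 6*n + 8) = (n - 2)*(n - 1)*(n - 4)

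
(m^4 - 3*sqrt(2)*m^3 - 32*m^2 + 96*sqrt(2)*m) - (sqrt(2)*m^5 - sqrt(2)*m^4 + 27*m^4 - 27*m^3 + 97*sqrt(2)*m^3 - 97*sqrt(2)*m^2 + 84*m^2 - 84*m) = -sqrt(2)*m^5 - 26*m^4 + sqrt(2)*m^4 - 100*sqrt(2)*m^3 + 27*m^3 - 116*m^2 + 97*sqrt(2)*m^2 + 84*m + 96*sqrt(2)*m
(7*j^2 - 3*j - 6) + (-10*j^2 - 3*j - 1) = -3*j^2 - 6*j - 7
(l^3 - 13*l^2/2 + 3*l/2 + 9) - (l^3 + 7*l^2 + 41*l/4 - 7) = -27*l^2/2 - 35*l/4 + 16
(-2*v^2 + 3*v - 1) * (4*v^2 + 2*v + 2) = -8*v^4 + 8*v^3 - 2*v^2 + 4*v - 2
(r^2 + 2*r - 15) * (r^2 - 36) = r^4 + 2*r^3 - 51*r^2 - 72*r + 540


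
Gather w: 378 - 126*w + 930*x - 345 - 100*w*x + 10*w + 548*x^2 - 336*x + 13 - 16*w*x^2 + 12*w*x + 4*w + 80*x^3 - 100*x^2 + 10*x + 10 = w*(-16*x^2 - 88*x - 112) + 80*x^3 + 448*x^2 + 604*x + 56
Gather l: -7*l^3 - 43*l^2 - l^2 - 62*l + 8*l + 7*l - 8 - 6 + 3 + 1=-7*l^3 - 44*l^2 - 47*l - 10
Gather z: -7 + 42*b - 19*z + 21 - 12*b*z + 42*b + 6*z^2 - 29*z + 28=84*b + 6*z^2 + z*(-12*b - 48) + 42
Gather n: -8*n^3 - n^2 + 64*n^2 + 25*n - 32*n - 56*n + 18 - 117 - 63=-8*n^3 + 63*n^2 - 63*n - 162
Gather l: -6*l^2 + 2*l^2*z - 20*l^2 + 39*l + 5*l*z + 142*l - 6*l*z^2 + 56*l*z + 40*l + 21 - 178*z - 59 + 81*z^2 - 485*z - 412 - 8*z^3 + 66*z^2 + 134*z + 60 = l^2*(2*z - 26) + l*(-6*z^2 + 61*z + 221) - 8*z^3 + 147*z^2 - 529*z - 390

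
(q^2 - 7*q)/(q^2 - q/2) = 2*(q - 7)/(2*q - 1)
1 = 1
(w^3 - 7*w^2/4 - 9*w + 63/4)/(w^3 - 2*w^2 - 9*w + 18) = (w - 7/4)/(w - 2)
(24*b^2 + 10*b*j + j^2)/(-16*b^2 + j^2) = (-6*b - j)/(4*b - j)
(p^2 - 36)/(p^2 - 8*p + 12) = (p + 6)/(p - 2)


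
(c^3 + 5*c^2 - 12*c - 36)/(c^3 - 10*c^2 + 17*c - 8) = (c^3 + 5*c^2 - 12*c - 36)/(c^3 - 10*c^2 + 17*c - 8)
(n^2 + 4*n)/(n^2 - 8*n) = (n + 4)/(n - 8)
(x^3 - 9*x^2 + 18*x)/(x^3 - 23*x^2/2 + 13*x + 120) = 2*x*(x - 3)/(2*x^2 - 11*x - 40)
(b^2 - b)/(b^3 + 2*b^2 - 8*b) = (b - 1)/(b^2 + 2*b - 8)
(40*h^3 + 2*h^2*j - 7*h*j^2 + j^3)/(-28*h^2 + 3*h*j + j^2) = (-10*h^2 - 3*h*j + j^2)/(7*h + j)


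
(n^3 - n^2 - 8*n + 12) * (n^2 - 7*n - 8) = n^5 - 8*n^4 - 9*n^3 + 76*n^2 - 20*n - 96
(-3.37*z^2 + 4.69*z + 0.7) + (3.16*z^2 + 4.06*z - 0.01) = -0.21*z^2 + 8.75*z + 0.69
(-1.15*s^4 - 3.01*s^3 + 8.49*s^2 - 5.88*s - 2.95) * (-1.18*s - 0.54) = 1.357*s^5 + 4.1728*s^4 - 8.3928*s^3 + 2.3538*s^2 + 6.6562*s + 1.593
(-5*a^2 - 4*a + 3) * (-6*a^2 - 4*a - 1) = 30*a^4 + 44*a^3 + 3*a^2 - 8*a - 3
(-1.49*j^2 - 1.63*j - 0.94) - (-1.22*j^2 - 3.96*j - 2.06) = -0.27*j^2 + 2.33*j + 1.12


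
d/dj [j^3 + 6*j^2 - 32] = 3*j*(j + 4)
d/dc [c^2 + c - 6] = 2*c + 1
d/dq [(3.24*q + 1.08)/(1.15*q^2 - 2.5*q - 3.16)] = (3.726*q^2 - 8.1*q - (2.3*q - 2.5)*(3.24*q + 1.08) - 10.2384)/(-1.15*q^2 + 2.5*q + 3.16)^2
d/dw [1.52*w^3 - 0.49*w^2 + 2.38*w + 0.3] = 4.56*w^2 - 0.98*w + 2.38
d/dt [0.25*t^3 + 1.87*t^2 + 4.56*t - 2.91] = 0.75*t^2 + 3.74*t + 4.56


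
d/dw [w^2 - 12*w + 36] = 2*w - 12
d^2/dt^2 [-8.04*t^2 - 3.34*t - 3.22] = -16.0800000000000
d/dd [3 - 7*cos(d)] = 7*sin(d)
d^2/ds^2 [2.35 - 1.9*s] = 0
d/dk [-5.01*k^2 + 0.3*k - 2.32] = 0.3 - 10.02*k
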